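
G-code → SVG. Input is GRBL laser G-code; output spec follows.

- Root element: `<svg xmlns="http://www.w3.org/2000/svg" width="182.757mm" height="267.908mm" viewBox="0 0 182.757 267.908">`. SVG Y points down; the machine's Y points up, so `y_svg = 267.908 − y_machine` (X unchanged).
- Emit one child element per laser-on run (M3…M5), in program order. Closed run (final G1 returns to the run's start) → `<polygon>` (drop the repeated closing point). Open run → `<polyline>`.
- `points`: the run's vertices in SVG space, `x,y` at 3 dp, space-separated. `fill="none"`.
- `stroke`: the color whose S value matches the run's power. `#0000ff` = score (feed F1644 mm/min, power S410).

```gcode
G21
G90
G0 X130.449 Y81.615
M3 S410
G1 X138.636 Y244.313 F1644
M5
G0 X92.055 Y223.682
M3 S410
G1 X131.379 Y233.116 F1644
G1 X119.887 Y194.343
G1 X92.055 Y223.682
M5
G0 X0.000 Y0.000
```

<svg xmlns="http://www.w3.org/2000/svg" width="182.757mm" height="267.908mm" viewBox="0 0 182.757 267.908">
  <polyline points="130.449,186.293 138.636,23.595" fill="none" stroke="#0000ff"/>
  <polygon points="92.055,44.226 131.379,34.792 119.887,73.565" fill="none" stroke="#0000ff"/>
</svg>

y_svg = 267.908 − y_m. Every run uses S410, so all elements get stroke `#0000ff` (score).

[1] open run; points: 130.449,186.293 138.636,23.595

[2] closed run; points: 92.055,44.226 131.379,34.792 119.887,73.565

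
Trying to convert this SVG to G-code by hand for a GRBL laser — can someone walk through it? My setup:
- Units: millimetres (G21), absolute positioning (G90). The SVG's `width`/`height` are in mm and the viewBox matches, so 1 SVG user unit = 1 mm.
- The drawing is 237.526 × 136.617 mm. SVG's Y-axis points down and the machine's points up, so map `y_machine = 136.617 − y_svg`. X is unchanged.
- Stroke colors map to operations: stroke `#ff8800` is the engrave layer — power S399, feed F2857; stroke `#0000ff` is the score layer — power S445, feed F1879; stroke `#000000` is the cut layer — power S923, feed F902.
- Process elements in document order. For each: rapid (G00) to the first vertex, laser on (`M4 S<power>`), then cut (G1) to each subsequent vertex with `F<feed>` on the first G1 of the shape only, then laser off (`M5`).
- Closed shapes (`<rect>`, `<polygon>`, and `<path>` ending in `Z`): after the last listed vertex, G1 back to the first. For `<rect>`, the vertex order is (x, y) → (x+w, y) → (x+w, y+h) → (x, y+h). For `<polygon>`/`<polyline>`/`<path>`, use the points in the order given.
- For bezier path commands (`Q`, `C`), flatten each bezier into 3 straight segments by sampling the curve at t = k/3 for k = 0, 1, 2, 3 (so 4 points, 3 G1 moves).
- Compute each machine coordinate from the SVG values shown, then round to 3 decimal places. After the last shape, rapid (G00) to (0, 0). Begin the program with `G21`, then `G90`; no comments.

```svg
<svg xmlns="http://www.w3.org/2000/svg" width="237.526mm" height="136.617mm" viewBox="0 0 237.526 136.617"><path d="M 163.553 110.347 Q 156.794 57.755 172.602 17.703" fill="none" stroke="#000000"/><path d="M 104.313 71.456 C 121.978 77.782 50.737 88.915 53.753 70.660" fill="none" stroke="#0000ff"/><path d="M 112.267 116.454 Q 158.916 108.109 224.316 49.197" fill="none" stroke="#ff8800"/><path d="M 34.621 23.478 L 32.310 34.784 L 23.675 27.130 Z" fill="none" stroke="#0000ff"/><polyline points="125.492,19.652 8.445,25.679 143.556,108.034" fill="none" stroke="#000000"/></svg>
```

G21
G90
G00 X163.553 Y26.270
M4 S923
G1 X161.554 Y59.938 F902
G1 X164.571 Y90.819
G1 X172.602 Y118.914
M5
G00 X104.313 Y65.161
M4 S445
G1 X98.386 Y58.499 F1879
G1 X69.446 Y56.232
G1 X53.753 Y65.957
M5
G00 X112.267 Y20.163
M4 S399
G1 X145.450 Y31.345 F2857
G1 X182.799 Y53.764
G1 X224.316 Y87.420
M5
G00 X34.621 Y113.139
M4 S445
G1 X32.310 Y101.833 F1879
G1 X23.675 Y109.487
G1 X34.621 Y113.139
M5
G00 X125.492 Y116.965
M4 S923
G1 X8.445 Y110.938 F902
G1 X143.556 Y28.583
M5
G00 X0.000 Y0.000

1 u = 1 mm; y_m = 136.617 − y.

[1] `<path>` quadratic bezier, #000000→cut S923 F902: (163.553,26.270) → (161.554,59.938) → (164.571,90.819) → (172.602,118.914)

[2] `<path>` cubic bezier, #0000ff→score S445 F1879: (104.313,65.161) → (98.386,58.499) → (69.446,56.232) → (53.753,65.957)

[3] `<path>` quadratic bezier, #ff8800→engrave S399 F2857: (112.267,20.163) → (145.450,31.345) → (182.799,53.764) → (224.316,87.420)

[4] `<path>` regular polygon, #0000ff→score S445 F1879: (34.621,113.139) → (32.310,101.833) → (23.675,109.487) → (34.621,113.139) (closed)

[5] `<polyline>` open polyline, #000000→cut S923 F902: (125.492,116.965) → (8.445,110.938) → (143.556,28.583)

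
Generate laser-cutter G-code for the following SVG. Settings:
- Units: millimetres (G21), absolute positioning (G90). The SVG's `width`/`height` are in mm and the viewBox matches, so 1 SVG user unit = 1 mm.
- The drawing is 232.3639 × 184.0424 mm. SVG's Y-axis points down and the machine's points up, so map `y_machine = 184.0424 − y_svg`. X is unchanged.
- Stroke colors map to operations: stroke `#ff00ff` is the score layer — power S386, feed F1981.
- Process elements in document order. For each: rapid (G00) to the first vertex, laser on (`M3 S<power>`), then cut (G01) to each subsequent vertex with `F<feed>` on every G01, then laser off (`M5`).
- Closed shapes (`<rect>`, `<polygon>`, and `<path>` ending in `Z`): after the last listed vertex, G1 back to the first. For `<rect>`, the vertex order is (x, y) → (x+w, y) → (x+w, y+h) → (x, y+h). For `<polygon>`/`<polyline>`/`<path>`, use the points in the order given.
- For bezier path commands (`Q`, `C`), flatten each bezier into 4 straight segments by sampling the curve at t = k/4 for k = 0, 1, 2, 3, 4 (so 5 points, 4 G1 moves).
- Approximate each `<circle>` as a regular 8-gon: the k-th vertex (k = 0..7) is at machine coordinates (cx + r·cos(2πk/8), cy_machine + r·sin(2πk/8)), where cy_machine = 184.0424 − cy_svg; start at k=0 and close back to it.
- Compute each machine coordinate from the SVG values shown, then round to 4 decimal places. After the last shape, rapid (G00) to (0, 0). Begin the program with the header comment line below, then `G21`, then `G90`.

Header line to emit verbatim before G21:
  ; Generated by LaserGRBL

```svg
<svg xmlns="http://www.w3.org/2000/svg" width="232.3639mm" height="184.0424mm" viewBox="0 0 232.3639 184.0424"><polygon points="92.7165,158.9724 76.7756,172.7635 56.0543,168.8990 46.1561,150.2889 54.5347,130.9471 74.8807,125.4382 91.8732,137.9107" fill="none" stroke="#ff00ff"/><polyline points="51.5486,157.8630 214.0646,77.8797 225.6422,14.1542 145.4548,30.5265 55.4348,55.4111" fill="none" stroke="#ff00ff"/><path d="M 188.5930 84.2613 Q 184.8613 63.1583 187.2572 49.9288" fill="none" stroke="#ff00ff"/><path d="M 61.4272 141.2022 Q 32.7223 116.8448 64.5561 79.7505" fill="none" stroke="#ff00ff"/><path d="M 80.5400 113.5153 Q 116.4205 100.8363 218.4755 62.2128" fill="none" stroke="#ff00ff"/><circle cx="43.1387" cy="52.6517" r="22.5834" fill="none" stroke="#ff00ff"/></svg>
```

; Generated by LaserGRBL
G21
G90
G00 X92.7165 Y25.0700
M3 S386
G01 X76.7756 Y11.2789 F1981
G01 X56.0543 Y15.1434 F1981
G01 X46.1561 Y33.7535 F1981
G01 X54.5347 Y53.0953 F1981
G01 X74.8807 Y58.6042 F1981
G01 X91.8732 Y46.1317 F1981
G01 X92.7165 Y25.0700 F1981
M5
G00 X51.5486 Y26.1794
M3 S386
G01 X214.0646 Y106.1627 F1981
G01 X225.6422 Y169.8882 F1981
G01 X145.4548 Y153.5159 F1981
G01 X55.4348 Y128.6313 F1981
M5
G00 X188.5930 Y99.7811
M3 S386
G01 X187.1101 Y109.8405 F1981
G01 X186.3932 Y118.9157 F1981
G01 X186.4422 Y127.0068 F1981
G01 X187.2572 Y134.1136 F1981
M5
G00 X61.4272 Y42.8402
M3 S386
G01 X50.8584 Y55.8150 F1981
G01 X47.8570 Y70.3818 F1981
G01 X52.4229 Y86.5408 F1981
G01 X64.5561 Y104.2919 F1981
M5
G00 X80.5400 Y70.5271
M3 S386
G01 X102.6162 Y78.4881 F1981
G01 X132.9641 Y89.6922 F1981
G01 X171.5839 Y104.1394 F1981
G01 X218.4755 Y121.8296 F1981
M5
G00 X65.7221 Y131.3907
M3 S386
G01 X59.1076 Y147.3596 F1981
G01 X43.1387 Y153.9741 F1981
G01 X27.1698 Y147.3596 F1981
G01 X20.5553 Y131.3907 F1981
G01 X27.1698 Y115.4218 F1981
G01 X43.1387 Y108.8073 F1981
G01 X59.1076 Y115.4218 F1981
G01 X65.7221 Y131.3907 F1981
M5
G00 X0.0000 Y0.0000

1 u = 1 mm; y_m = 184.0424 − y.

[1] `<polygon>` regular polygon, #ff00ff→score S386 F1981: (92.7165,25.0700) → (76.7756,11.2789) → (56.0543,15.1434) → (46.1561,33.7535) → (54.5347,53.0953) → (74.8807,58.6042) → (91.8732,46.1317) → (92.7165,25.0700) (closed)

[2] `<polyline>` open polyline, #ff00ff→score S386 F1981: (51.5486,26.1794) → (214.0646,106.1627) → (225.6422,169.8882) → (145.4548,153.5159) → (55.4348,128.6313)

[3] `<path>` quadratic bezier, #ff00ff→score S386 F1981: (188.5930,99.7811) → (187.1101,109.8405) → (186.3932,118.9157) → (186.4422,127.0068) → (187.2572,134.1136)

[4] `<path>` quadratic bezier, #ff00ff→score S386 F1981: (61.4272,42.8402) → (50.8584,55.8150) → (47.8570,70.3818) → (52.4229,86.5408) → (64.5561,104.2919)

[5] `<path>` quadratic bezier, #ff00ff→score S386 F1981: (80.5400,70.5271) → (102.6162,78.4881) → (132.9641,89.6922) → (171.5839,104.1394) → (218.4755,121.8296)

[6] `<circle>` circle, #ff00ff→score S386 F1981: (65.7221,131.3907) → (59.1076,147.3596) → (43.1387,153.9741) → (27.1698,147.3596) → (20.5553,131.3907) → (27.1698,115.4218) → (43.1387,108.8073) → (59.1076,115.4218) → (65.7221,131.3907) (closed)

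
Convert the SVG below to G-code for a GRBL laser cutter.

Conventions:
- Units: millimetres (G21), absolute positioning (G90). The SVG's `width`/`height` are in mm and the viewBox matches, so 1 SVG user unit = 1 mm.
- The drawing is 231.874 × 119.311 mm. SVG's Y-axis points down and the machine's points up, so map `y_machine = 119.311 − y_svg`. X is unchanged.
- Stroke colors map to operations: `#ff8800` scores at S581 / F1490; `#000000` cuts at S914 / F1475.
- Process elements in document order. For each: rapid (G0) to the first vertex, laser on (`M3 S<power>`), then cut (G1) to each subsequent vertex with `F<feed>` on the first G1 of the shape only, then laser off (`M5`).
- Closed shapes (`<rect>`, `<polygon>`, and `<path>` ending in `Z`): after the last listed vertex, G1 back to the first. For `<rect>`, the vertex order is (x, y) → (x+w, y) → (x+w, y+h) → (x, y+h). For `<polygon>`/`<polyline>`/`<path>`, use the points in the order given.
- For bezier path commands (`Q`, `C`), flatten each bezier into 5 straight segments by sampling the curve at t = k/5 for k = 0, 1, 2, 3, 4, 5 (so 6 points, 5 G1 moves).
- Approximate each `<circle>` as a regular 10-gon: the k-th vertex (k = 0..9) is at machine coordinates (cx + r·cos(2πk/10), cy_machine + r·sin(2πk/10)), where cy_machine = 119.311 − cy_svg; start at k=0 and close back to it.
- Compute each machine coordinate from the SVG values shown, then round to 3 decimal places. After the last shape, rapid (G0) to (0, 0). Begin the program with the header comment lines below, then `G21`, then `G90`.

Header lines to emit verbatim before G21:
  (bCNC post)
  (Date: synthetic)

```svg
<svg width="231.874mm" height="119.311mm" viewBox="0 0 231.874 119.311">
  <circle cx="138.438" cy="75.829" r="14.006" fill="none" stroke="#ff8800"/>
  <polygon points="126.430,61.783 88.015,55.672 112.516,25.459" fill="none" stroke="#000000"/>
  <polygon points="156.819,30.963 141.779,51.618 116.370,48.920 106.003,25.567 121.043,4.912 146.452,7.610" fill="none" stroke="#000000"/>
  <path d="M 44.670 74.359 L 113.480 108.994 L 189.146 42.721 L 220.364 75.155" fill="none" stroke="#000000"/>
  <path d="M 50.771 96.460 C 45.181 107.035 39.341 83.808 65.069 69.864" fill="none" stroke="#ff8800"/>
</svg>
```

(bCNC post)
(Date: synthetic)
G21
G90
G0 X152.444 Y43.482
M3 S581
G1 X149.769 Y51.715 F1490
G1 X142.766 Y56.802
G1 X134.110 Y56.802
G1 X127.107 Y51.715
G1 X124.432 Y43.482
G1 X127.107 Y35.249
G1 X134.110 Y30.162
G1 X142.766 Y30.162
G1 X149.769 Y35.249
G1 X152.444 Y43.482
M5
G0 X126.430 Y57.528
M3 S914
G1 X88.015 Y63.639 F1475
G1 X112.516 Y93.852
G1 X126.430 Y57.528
M5
G0 X156.819 Y88.348
M3 S914
G1 X141.779 Y67.693 F1475
G1 X116.370 Y70.391
G1 X106.003 Y93.744
G1 X121.043 Y114.399
G1 X146.452 Y111.701
G1 X156.819 Y88.348
M5
G0 X44.670 Y44.952
M3 S914
G1 X113.480 Y10.317 F1475
G1 X189.146 Y76.590
G1 X220.364 Y44.156
M5
G0 X50.771 Y22.851
M3 S581
G1 X47.642 Y20.218 F1490
G1 X45.979 Y23.629
G1 X47.312 Y31.016
G1 X53.166 Y40.311
G1 X65.069 Y49.447
M5
G0 X0.000 Y0.000

viewBox `0 0 231.874 119.311` with mm width/height → 1 unit = 1 mm. Flip: y_m = 119.311 − y_svg.

**Shape 1** — `<circle>` circle, stroke `#ff8800` → score (S581, F1490). Machine vertices: (152.444,43.482) → (149.769,51.715) → (142.766,56.802) → (134.110,56.802) → (127.107,51.715) → (124.432,43.482) → (127.107,35.249) → (134.110,30.162) → (142.766,30.162) → (149.769,35.249) → (152.444,43.482). Closed: final G1 returns to the first vertex.

**Shape 2** — `<polygon>` regular polygon, stroke `#000000` → cut (S914, F1475). Machine vertices: (126.430,57.528) → (88.015,63.639) → (112.516,93.852) → (126.430,57.528). Closed: final G1 returns to the first vertex.

**Shape 3** — `<polygon>` regular polygon, stroke `#000000` → cut (S914, F1475). Machine vertices: (156.819,88.348) → (141.779,67.693) → (116.370,70.391) → (106.003,93.744) → (121.043,114.399) → (146.452,111.701) → (156.819,88.348). Closed: final G1 returns to the first vertex.

**Shape 4** — `<path>` open polyline, stroke `#000000` → cut (S914, F1475). Machine vertices: (44.670,44.952) → (113.480,10.317) → (189.146,76.590) → (220.364,44.156). Open path.

**Shape 5** — `<path>` cubic bezier, stroke `#ff8800` → score (S581, F1490). Control points (SVG): P0=(50.771,96.460), P1=(45.181,107.035), P2=(39.341,83.808), P3=(65.069,69.864); sampled at t=k/5. Machine vertices: (50.771,22.851) → (47.642,20.218) → (45.979,23.629) → (47.312,31.016) → (53.166,40.311) → (65.069,49.447). Open path.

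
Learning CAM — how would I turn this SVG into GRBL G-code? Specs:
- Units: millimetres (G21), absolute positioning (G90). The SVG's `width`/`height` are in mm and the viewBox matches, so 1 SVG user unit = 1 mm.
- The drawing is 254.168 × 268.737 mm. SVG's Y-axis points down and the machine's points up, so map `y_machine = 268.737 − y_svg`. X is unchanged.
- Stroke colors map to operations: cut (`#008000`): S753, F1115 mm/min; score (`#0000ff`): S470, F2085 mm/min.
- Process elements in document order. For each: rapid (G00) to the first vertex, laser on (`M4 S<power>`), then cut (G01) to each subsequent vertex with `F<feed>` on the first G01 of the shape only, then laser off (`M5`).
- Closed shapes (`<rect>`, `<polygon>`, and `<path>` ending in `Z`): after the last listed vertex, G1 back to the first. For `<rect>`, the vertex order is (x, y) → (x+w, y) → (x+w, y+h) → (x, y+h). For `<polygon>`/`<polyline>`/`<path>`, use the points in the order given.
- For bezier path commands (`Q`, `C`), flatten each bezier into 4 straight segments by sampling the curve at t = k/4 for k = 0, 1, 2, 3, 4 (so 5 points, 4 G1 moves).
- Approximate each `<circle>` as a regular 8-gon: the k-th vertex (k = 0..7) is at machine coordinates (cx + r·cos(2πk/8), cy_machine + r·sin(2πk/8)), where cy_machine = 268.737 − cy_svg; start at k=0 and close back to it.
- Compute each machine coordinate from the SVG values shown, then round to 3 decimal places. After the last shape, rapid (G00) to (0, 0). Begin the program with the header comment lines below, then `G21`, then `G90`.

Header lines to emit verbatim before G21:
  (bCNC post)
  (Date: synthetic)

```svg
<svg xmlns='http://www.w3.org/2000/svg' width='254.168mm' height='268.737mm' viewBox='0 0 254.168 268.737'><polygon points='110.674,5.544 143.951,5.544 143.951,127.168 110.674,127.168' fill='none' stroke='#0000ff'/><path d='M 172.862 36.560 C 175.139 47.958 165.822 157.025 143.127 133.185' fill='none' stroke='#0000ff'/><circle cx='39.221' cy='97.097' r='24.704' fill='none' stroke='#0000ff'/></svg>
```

(bCNC post)
(Date: synthetic)
G21
G90
G00 X110.674 Y263.193
M4 S470
G01 X143.951 Y263.193 F2085
G01 X143.951 Y141.569
G01 X110.674 Y141.569
G01 X110.674 Y263.193
M5
G00 X172.862 Y232.177
M4 S470
G01 X172.368 Y208.918 F2085
G01 X167.359 Y170.650
G01 X157.668 Y138.989
G01 X143.127 Y135.552
M5
G00 X63.925 Y171.640
M4 S470
G01 X56.689 Y189.108 F2085
G01 X39.221 Y196.344
G01 X21.753 Y189.108
G01 X14.517 Y171.640
G01 X21.753 Y154.172
G01 X39.221 Y146.936
G01 X56.689 Y154.172
G01 X63.925 Y171.640
M5
G00 X0.000 Y0.000

Since the viewBox matches the mm dimensions, user units are millimetres directly. The only transform is the Y-flip y_m = 268.737 − y_svg.

Shape 1 is a rectangle drawn with `<polygon>`. Its stroke #0000ff means score at S470, F2085. After flipping Y the toolpath is (110.674,263.193) → (143.951,263.193) → (143.951,141.569) → (110.674,141.569) → (110.674,263.193), returning to the start.

Shape 2 is a cubic bezier drawn with `<path>`. Its stroke #0000ff means score at S470, F2085. After flipping Y the toolpath is (172.862,232.177) → (172.368,208.918) → (167.359,170.650) → (157.668,138.989) → (143.127,135.552).

Shape 3 is a circle drawn with `<circle>`. Its stroke #0000ff means score at S470, F2085. After flipping Y the toolpath is (63.925,171.640) → (56.689,189.108) → (39.221,196.344) → (21.753,189.108) → (14.517,171.640) → (21.753,154.172) → (39.221,146.936) → (56.689,154.172) → (63.925,171.640), returning to the start.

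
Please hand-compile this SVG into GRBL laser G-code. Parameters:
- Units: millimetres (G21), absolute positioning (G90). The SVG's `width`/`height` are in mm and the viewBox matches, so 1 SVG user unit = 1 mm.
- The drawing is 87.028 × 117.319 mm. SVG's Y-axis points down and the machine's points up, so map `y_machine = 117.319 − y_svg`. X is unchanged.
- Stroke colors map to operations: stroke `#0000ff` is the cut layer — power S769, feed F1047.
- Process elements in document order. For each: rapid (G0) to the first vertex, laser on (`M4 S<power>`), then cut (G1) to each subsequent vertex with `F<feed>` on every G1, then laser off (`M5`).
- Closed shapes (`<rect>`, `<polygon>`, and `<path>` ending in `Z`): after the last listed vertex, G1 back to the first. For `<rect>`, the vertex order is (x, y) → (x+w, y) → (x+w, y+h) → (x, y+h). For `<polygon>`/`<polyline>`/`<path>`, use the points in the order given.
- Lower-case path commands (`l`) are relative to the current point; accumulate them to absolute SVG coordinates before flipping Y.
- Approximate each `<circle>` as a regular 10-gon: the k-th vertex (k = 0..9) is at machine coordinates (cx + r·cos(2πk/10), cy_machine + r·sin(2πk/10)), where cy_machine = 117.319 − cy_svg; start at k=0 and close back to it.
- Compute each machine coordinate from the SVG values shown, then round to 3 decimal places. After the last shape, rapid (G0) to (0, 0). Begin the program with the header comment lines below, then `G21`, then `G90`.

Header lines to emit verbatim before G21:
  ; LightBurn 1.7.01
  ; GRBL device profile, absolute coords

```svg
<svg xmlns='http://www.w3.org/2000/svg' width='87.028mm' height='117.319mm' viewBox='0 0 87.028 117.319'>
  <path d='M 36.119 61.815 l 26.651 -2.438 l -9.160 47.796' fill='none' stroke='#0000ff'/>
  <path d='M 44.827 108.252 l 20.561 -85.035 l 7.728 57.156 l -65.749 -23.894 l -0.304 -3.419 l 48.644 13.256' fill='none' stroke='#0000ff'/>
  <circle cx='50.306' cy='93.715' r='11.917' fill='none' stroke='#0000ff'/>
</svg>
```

; LightBurn 1.7.01
; GRBL device profile, absolute coords
G21
G90
G0 X36.119 Y55.504
M4 S769
G1 X62.770 Y57.942 F1047
G1 X53.610 Y10.146 F1047
M5
G0 X44.827 Y9.067
M4 S769
G1 X65.388 Y94.102 F1047
G1 X73.116 Y36.946 F1047
G1 X7.367 Y60.840 F1047
G1 X7.063 Y64.259 F1047
G1 X55.707 Y51.003 F1047
M5
G0 X62.223 Y23.604
M4 S769
G1 X59.947 Y30.609 F1047
G1 X53.989 Y34.938 F1047
G1 X46.623 Y34.938 F1047
G1 X40.665 Y30.609 F1047
G1 X38.389 Y23.604 F1047
G1 X40.665 Y16.599 F1047
G1 X46.623 Y12.270 F1047
G1 X53.989 Y12.270 F1047
G1 X59.947 Y16.599 F1047
G1 X62.223 Y23.604 F1047
M5
G0 X0.000 Y0.000

viewBox `0 0 87.028 117.319` with mm width/height → 1 unit = 1 mm. Flip: y_m = 117.319 − y_svg.

**Shape 1** — `<path>` open polyline, stroke `#0000ff` → cut (S769, F1047). Machine vertices: (36.119,55.504) → (62.770,57.942) → (53.610,10.146). Open path.

**Shape 2** — `<path>` open polyline, stroke `#0000ff` → cut (S769, F1047). Machine vertices: (44.827,9.067) → (65.388,94.102) → (73.116,36.946) → (7.367,60.840) → (7.063,64.259) → (55.707,51.003). Open path.

**Shape 3** — `<circle>` circle, stroke `#0000ff` → cut (S769, F1047). Machine vertices: (62.223,23.604) → (59.947,30.609) → (53.989,34.938) → (46.623,34.938) → (40.665,30.609) → (38.389,23.604) → (40.665,16.599) → (46.623,12.270) → (53.989,12.270) → (59.947,16.599) → (62.223,23.604). Closed: final G1 returns to the first vertex.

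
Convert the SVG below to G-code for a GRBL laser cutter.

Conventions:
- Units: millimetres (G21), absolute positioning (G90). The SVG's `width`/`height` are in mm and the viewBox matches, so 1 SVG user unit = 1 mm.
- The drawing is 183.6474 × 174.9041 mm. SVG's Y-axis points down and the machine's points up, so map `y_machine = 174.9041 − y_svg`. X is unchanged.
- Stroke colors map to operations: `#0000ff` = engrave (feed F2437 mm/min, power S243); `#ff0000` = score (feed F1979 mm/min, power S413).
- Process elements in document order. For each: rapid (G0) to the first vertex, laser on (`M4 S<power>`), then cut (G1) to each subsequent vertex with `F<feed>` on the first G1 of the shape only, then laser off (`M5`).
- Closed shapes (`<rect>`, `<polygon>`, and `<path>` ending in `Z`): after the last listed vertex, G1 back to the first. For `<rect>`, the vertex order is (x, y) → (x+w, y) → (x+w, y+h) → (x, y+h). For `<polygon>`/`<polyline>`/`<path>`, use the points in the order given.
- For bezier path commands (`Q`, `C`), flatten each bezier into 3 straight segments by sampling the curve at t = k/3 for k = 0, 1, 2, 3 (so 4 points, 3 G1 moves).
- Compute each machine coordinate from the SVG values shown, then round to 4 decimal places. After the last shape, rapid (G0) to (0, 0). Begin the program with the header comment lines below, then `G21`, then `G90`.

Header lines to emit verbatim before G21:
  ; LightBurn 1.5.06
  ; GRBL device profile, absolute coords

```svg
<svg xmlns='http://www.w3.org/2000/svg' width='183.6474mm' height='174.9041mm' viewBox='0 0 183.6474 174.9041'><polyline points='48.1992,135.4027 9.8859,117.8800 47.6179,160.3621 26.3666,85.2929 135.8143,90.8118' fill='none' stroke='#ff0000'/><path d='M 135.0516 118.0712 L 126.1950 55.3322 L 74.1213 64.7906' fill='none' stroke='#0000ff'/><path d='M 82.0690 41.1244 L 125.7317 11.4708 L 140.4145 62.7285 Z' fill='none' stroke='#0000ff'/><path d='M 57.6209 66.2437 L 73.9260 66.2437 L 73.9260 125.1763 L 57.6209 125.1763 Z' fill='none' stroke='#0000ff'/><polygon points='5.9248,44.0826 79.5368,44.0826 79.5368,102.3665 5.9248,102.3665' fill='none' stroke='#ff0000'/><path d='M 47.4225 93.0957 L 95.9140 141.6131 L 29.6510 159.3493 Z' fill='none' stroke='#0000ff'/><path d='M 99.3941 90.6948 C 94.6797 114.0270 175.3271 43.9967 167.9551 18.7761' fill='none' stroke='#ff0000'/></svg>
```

1 u = 1 mm; y_m = 174.9041 − y.

[1] `<polyline>` open polyline, #ff0000→score S413 F1979: (48.1992,39.5014) → (9.8859,57.0241) → (47.6179,14.5420) → (26.3666,89.6112) → (135.8143,84.0923)

[2] `<path>` open polyline, #0000ff→engrave S243 F2437: (135.0516,56.8329) → (126.1950,119.5719) → (74.1213,110.1135)

[3] `<path>` closed polygon, #0000ff→engrave S243 F2437: (82.0690,133.7797) → (125.7317,163.4333) → (140.4145,112.1756) → (82.0690,133.7797) (closed)

[4] `<path>` rectangle, #0000ff→engrave S243 F2437: (57.6209,108.6604) → (73.9260,108.6604) → (73.9260,49.7278) → (57.6209,49.7278) → (57.6209,108.6604) (closed)

[5] `<polygon>` rectangle, #ff0000→score S413 F1979: (5.9248,130.8215) → (79.5368,130.8215) → (79.5368,72.5376) → (5.9248,72.5376) → (5.9248,130.8215) (closed)

[6] `<path>` regular polygon, #0000ff→engrave S243 F2437: (47.4225,81.8084) → (95.9140,33.2910) → (29.6510,15.5548) → (47.4225,81.8084) (closed)

[7] `<path>` cubic bezier, #ff0000→score S413 F1979: (99.3941,84.2093) → (116.7121,86.8804) → (152.4088,121.0883) → (167.9551,156.1280)

; LightBurn 1.5.06
; GRBL device profile, absolute coords
G21
G90
G0 X48.1992 Y39.5014
M4 S413
G1 X9.8859 Y57.0241 F1979
G1 X47.6179 Y14.5420
G1 X26.3666 Y89.6112
G1 X135.8143 Y84.0923
M5
G0 X135.0516 Y56.8329
M4 S243
G1 X126.1950 Y119.5719 F2437
G1 X74.1213 Y110.1135
M5
G0 X82.0690 Y133.7797
M4 S243
G1 X125.7317 Y163.4333 F2437
G1 X140.4145 Y112.1756
G1 X82.0690 Y133.7797
M5
G0 X57.6209 Y108.6604
M4 S243
G1 X73.9260 Y108.6604 F2437
G1 X73.9260 Y49.7278
G1 X57.6209 Y49.7278
G1 X57.6209 Y108.6604
M5
G0 X5.9248 Y130.8215
M4 S413
G1 X79.5368 Y130.8215 F1979
G1 X79.5368 Y72.5376
G1 X5.9248 Y72.5376
G1 X5.9248 Y130.8215
M5
G0 X47.4225 Y81.8084
M4 S243
G1 X95.9140 Y33.2910 F2437
G1 X29.6510 Y15.5548
G1 X47.4225 Y81.8084
M5
G0 X99.3941 Y84.2093
M4 S413
G1 X116.7121 Y86.8804 F1979
G1 X152.4088 Y121.0883
G1 X167.9551 Y156.1280
M5
G0 X0.0000 Y0.0000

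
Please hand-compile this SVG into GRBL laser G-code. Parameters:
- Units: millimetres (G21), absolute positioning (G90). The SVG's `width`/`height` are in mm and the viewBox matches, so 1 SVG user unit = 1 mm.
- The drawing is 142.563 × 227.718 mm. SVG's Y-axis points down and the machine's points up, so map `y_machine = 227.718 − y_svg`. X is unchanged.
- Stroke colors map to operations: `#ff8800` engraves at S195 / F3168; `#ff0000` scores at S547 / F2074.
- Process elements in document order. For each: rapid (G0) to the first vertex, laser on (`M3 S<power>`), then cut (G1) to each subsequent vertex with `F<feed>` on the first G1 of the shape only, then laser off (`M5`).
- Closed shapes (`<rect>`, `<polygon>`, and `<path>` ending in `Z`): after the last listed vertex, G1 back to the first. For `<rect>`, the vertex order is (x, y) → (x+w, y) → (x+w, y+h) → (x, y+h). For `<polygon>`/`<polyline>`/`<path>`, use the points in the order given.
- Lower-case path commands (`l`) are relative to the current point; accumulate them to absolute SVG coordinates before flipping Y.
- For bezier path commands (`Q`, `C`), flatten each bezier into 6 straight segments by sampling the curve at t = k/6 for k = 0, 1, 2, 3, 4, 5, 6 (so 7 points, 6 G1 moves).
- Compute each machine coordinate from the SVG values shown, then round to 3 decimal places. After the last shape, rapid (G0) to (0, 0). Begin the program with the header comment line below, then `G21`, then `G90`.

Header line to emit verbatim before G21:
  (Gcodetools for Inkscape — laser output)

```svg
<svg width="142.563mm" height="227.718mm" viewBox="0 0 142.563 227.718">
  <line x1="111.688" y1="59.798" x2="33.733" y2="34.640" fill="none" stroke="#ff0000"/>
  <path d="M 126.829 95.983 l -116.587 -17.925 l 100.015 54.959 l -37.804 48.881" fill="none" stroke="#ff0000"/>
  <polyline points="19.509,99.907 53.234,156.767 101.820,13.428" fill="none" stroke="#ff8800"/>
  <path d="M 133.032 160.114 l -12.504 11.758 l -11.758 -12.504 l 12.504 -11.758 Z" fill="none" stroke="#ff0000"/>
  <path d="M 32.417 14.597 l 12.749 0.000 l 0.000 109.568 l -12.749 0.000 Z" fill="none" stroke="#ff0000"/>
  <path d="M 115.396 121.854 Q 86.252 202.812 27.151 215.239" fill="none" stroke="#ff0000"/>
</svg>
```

viewBox `0 0 142.563 227.718` with mm width/height → 1 unit = 1 mm. Flip: y_m = 227.718 − y_svg.

**Shape 1** — `<line>` line segment, stroke `#ff0000` → score (S547, F2074). Machine vertices: (111.688,167.920) → (33.733,193.078). Open path.

**Shape 2** — `<path>` open polyline, stroke `#ff0000` → score (S547, F2074). Machine vertices: (126.829,131.735) → (10.242,149.660) → (110.257,94.701) → (72.453,45.820). Open path.

**Shape 3** — `<polyline>` open polyline, stroke `#ff8800` → engrave (S195, F3168). Machine vertices: (19.509,127.811) → (53.234,70.951) → (101.820,214.290). Open path.

**Shape 4** — `<path>` regular polygon, stroke `#ff0000` → score (S547, F2074). Machine vertices: (133.032,67.604) → (120.528,55.846) → (108.770,68.350) → (121.274,80.108) → (133.032,67.604). Closed: final G1 returns to the first vertex.

**Shape 5** — `<path>` rectangle, stroke `#ff0000` → score (S547, F2074). Machine vertices: (32.417,213.121) → (45.166,213.121) → (45.166,103.553) → (32.417,103.553) → (32.417,213.121). Closed: final G1 returns to the first vertex.

**Shape 6** — `<path>` quadratic bezier, stroke `#ff0000` → score (S547, F2074). Control points (SVG): P0=(115.396,121.854), P1=(86.252,202.812), P2=(27.151,215.239); sampled at t=k/6. Machine vertices: (115.396,105.864) → (104.849,80.782) → (92.638,59.507) → (78.763,42.039) → (63.223,28.378) → (46.019,18.525) → (27.151,12.479). Open path.

(Gcodetools for Inkscape — laser output)
G21
G90
G0 X111.688 Y167.920
M3 S547
G1 X33.733 Y193.078 F2074
M5
G0 X126.829 Y131.735
M3 S547
G1 X10.242 Y149.660 F2074
G1 X110.257 Y94.701
G1 X72.453 Y45.820
M5
G0 X19.509 Y127.811
M3 S195
G1 X53.234 Y70.951 F3168
G1 X101.820 Y214.290
M5
G0 X133.032 Y67.604
M3 S547
G1 X120.528 Y55.846 F2074
G1 X108.770 Y68.350
G1 X121.274 Y80.108
G1 X133.032 Y67.604
M5
G0 X32.417 Y213.121
M3 S547
G1 X45.166 Y213.121 F2074
G1 X45.166 Y103.553
G1 X32.417 Y103.553
G1 X32.417 Y213.121
M5
G0 X115.396 Y105.864
M3 S547
G1 X104.849 Y80.782 F2074
G1 X92.638 Y59.507
G1 X78.763 Y42.039
G1 X63.223 Y28.378
G1 X46.019 Y18.525
G1 X27.151 Y12.479
M5
G0 X0.000 Y0.000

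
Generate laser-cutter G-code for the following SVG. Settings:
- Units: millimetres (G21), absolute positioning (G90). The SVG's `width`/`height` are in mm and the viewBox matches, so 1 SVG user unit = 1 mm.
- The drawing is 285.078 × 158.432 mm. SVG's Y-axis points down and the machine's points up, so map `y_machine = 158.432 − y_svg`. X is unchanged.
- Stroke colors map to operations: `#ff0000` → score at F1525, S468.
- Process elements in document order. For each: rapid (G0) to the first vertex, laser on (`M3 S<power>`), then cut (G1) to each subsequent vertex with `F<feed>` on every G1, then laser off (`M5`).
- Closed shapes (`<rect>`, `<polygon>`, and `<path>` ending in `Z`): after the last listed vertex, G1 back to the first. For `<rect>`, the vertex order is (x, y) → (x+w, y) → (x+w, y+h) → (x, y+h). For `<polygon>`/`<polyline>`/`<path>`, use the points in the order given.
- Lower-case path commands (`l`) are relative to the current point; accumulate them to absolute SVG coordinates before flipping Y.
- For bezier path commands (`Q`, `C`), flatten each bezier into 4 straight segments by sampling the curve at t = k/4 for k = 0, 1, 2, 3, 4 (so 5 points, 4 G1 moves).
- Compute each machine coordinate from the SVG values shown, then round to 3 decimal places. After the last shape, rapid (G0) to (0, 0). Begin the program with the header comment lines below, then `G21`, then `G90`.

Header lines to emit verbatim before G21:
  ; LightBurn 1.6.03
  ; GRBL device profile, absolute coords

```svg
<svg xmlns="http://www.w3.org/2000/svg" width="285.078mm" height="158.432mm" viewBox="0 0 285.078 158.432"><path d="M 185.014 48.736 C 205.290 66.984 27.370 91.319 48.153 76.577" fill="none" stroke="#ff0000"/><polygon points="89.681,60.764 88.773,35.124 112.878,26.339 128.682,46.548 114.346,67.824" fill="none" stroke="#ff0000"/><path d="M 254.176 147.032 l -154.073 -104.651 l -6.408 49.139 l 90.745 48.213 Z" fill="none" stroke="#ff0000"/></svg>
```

viewBox `0 0 285.078 158.432` with mm width/height → 1 unit = 1 mm. Flip: y_m = 158.432 − y_svg.

**Shape 1** — `<path>` cubic bezier, stroke `#ff0000` → score (S468, F1525). Control points (SVG): P0=(185.014,48.736), P1=(205.290,66.984), P2=(27.370,91.319), P3=(48.153,76.577); sampled at t=k/4. Machine vertices: (185.014,109.696) → (169.261,95.574) → (116.393,83.404) → (63.621,77.420) → (48.153,81.855). Open path.

**Shape 2** — `<polygon>` regular polygon, stroke `#ff0000` → score (S468, F1525). Machine vertices: (89.681,97.668) → (88.773,123.308) → (112.878,132.093) → (128.682,111.884) → (114.346,90.608) → (89.681,97.668). Closed: final G1 returns to the first vertex.

**Shape 3** — `<path>` closed polygon, stroke `#ff0000` → score (S468, F1525). Machine vertices: (254.176,11.400) → (100.103,116.051) → (93.695,66.912) → (184.440,18.699) → (254.176,11.400). Closed: final G1 returns to the first vertex.

; LightBurn 1.6.03
; GRBL device profile, absolute coords
G21
G90
G0 X185.014 Y109.696
M3 S468
G1 X169.261 Y95.574 F1525
G1 X116.393 Y83.404 F1525
G1 X63.621 Y77.420 F1525
G1 X48.153 Y81.855 F1525
M5
G0 X89.681 Y97.668
M3 S468
G1 X88.773 Y123.308 F1525
G1 X112.878 Y132.093 F1525
G1 X128.682 Y111.884 F1525
G1 X114.346 Y90.608 F1525
G1 X89.681 Y97.668 F1525
M5
G0 X254.176 Y11.400
M3 S468
G1 X100.103 Y116.051 F1525
G1 X93.695 Y66.912 F1525
G1 X184.440 Y18.699 F1525
G1 X254.176 Y11.400 F1525
M5
G0 X0.000 Y0.000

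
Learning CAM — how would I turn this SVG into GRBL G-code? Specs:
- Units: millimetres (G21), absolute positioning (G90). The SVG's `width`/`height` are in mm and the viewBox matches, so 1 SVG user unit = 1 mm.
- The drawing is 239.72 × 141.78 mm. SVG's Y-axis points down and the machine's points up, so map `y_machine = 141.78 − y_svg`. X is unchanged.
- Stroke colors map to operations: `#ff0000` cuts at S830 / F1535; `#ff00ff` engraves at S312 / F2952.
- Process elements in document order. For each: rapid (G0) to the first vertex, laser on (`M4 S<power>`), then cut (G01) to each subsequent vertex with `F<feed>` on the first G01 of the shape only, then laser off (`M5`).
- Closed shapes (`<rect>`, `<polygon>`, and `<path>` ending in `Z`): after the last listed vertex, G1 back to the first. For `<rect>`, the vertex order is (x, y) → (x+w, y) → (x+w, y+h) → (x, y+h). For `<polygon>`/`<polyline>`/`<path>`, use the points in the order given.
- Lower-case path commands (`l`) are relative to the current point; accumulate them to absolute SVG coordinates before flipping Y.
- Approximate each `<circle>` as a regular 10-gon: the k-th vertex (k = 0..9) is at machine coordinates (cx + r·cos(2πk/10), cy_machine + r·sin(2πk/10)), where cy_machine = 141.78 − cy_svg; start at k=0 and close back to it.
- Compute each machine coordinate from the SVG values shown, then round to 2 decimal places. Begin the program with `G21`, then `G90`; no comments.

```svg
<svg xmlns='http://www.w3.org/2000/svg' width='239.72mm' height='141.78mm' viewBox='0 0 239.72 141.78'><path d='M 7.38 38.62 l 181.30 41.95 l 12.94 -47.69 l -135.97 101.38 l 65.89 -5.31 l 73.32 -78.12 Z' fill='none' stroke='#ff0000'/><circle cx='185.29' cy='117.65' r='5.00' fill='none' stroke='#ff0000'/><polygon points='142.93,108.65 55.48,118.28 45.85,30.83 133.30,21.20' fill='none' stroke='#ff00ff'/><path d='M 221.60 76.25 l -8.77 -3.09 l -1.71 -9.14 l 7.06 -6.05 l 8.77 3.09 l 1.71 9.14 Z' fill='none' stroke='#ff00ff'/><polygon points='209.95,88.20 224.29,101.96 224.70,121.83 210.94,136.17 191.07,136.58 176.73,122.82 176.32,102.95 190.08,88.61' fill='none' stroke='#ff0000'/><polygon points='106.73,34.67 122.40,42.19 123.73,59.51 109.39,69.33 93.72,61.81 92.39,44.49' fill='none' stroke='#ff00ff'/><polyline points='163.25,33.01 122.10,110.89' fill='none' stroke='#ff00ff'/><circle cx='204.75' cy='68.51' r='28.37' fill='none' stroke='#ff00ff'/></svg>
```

1 u = 1 mm; y_m = 141.78 − y.

[1] `<path>` closed polygon, #ff0000→cut S830 F1535: (7.38,103.16) → (188.68,61.21) → (201.62,108.90) → (65.65,7.52) → (131.54,12.83) → (204.86,90.95) → (7.38,103.16) (closed)

[2] `<circle>` circle, #ff0000→cut S830 F1535: (190.29,24.13) → (189.34,27.07) → (186.84,28.89) → (183.74,28.89) → (181.24,27.07) → (180.29,24.13) → (181.24,21.19) → (183.74,19.37) → (186.84,19.37) → (189.34,21.19) → (190.29,24.13) (closed)

[3] `<polygon>` regular polygon, #ff00ff→engrave S312 F2952: (142.93,33.13) → (55.48,23.50) → (45.85,110.95) → (133.30,120.58) → (142.93,33.13) (closed)

[4] `<path>` regular polygon, #ff00ff→engrave S312 F2952: (221.60,65.53) → (212.83,68.62) → (211.12,77.76) → (218.18,83.81) → (226.95,80.72) → (228.66,71.58) → (221.60,65.53) (closed)

[5] `<polygon>` regular polygon, #ff0000→cut S830 F1535: (209.95,53.58) → (224.29,39.82) → (224.70,19.95) → (210.94,5.61) → (191.07,5.20) → (176.73,18.96) → (176.32,38.83) → (190.08,53.17) → (209.95,53.58) (closed)

[6] `<polygon>` regular polygon, #ff00ff→engrave S312 F2952: (106.73,107.11) → (122.40,99.59) → (123.73,82.27) → (109.39,72.45) → (93.72,79.97) → (92.39,97.29) → (106.73,107.11) (closed)

[7] `<polyline>` line segment, #ff00ff→engrave S312 F2952: (163.25,108.77) → (122.10,30.89)

[8] `<circle>` circle, #ff00ff→engrave S312 F2952: (233.12,73.27) → (227.70,89.95) → (213.52,100.25) → (195.98,100.25) → (181.80,89.95) → (176.38,73.27) → (181.80,56.59) → (195.98,46.29) → (213.52,46.29) → (227.70,56.59) → (233.12,73.27) (closed)

G21
G90
G0 X7.38 Y103.16
M4 S830
G01 X188.68 Y61.21 F1535
G01 X201.62 Y108.90
G01 X65.65 Y7.52
G01 X131.54 Y12.83
G01 X204.86 Y90.95
G01 X7.38 Y103.16
M5
G0 X190.29 Y24.13
M4 S830
G01 X189.34 Y27.07 F1535
G01 X186.84 Y28.89
G01 X183.74 Y28.89
G01 X181.24 Y27.07
G01 X180.29 Y24.13
G01 X181.24 Y21.19
G01 X183.74 Y19.37
G01 X186.84 Y19.37
G01 X189.34 Y21.19
G01 X190.29 Y24.13
M5
G0 X142.93 Y33.13
M4 S312
G01 X55.48 Y23.50 F2952
G01 X45.85 Y110.95
G01 X133.30 Y120.58
G01 X142.93 Y33.13
M5
G0 X221.60 Y65.53
M4 S312
G01 X212.83 Y68.62 F2952
G01 X211.12 Y77.76
G01 X218.18 Y83.81
G01 X226.95 Y80.72
G01 X228.66 Y71.58
G01 X221.60 Y65.53
M5
G0 X209.95 Y53.58
M4 S830
G01 X224.29 Y39.82 F1535
G01 X224.70 Y19.95
G01 X210.94 Y5.61
G01 X191.07 Y5.20
G01 X176.73 Y18.96
G01 X176.32 Y38.83
G01 X190.08 Y53.17
G01 X209.95 Y53.58
M5
G0 X106.73 Y107.11
M4 S312
G01 X122.40 Y99.59 F2952
G01 X123.73 Y82.27
G01 X109.39 Y72.45
G01 X93.72 Y79.97
G01 X92.39 Y97.29
G01 X106.73 Y107.11
M5
G0 X163.25 Y108.77
M4 S312
G01 X122.10 Y30.89 F2952
M5
G0 X233.12 Y73.27
M4 S312
G01 X227.70 Y89.95 F2952
G01 X213.52 Y100.25
G01 X195.98 Y100.25
G01 X181.80 Y89.95
G01 X176.38 Y73.27
G01 X181.80 Y56.59
G01 X195.98 Y46.29
G01 X213.52 Y46.29
G01 X227.70 Y56.59
G01 X233.12 Y73.27
M5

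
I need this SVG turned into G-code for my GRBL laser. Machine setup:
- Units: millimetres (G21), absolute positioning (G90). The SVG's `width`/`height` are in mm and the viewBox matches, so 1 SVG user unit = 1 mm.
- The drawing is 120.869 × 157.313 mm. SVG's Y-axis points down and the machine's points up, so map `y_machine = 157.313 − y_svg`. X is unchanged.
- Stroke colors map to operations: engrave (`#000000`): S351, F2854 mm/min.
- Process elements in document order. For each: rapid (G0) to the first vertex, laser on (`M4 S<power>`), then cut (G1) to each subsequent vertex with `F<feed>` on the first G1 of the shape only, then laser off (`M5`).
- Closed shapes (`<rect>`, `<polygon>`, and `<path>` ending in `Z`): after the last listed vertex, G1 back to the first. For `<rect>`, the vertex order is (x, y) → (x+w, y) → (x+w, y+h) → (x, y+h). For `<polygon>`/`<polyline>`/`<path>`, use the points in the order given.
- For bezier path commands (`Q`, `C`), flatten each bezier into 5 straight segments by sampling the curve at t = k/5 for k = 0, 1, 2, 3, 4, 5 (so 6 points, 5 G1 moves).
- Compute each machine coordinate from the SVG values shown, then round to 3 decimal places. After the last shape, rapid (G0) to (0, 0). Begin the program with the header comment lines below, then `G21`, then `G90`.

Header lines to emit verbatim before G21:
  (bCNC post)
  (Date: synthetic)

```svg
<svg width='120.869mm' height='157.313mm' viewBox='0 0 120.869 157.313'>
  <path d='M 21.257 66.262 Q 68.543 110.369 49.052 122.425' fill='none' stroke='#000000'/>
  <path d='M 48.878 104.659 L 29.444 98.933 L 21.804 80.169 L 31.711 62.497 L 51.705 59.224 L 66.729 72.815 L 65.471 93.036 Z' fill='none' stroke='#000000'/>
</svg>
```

viewBox `0 0 120.869 157.313` with mm width/height → 1 unit = 1 mm. Flip: y_m = 157.313 − y_svg.

**Shape 1** — `<path>` quadratic bezier, stroke `#000000` → engrave (S351, F2854). Control points (SVG): P0=(21.257,66.262), P1=(68.543,110.369), P2=(49.052,122.425); sampled at t=k/5. Machine vertices: (21.257,91.051) → (37.500,74.690) → (48.401,60.894) → (53.960,49.661) → (54.177,40.992) → (49.052,34.888). Open path.

**Shape 2** — `<path>` regular polygon, stroke `#000000` → engrave (S351, F2854). Machine vertices: (48.878,52.654) → (29.444,58.380) → (21.804,77.144) → (31.711,94.816) → (51.705,98.089) → (66.729,84.498) → (65.471,64.277) → (48.878,52.654). Closed: final G1 returns to the first vertex.

(bCNC post)
(Date: synthetic)
G21
G90
G0 X21.257 Y91.051
M4 S351
G1 X37.500 Y74.690 F2854
G1 X48.401 Y60.894
G1 X53.960 Y49.661
G1 X54.177 Y40.992
G1 X49.052 Y34.888
M5
G0 X48.878 Y52.654
M4 S351
G1 X29.444 Y58.380 F2854
G1 X21.804 Y77.144
G1 X31.711 Y94.816
G1 X51.705 Y98.089
G1 X66.729 Y84.498
G1 X65.471 Y64.277
G1 X48.878 Y52.654
M5
G0 X0.000 Y0.000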